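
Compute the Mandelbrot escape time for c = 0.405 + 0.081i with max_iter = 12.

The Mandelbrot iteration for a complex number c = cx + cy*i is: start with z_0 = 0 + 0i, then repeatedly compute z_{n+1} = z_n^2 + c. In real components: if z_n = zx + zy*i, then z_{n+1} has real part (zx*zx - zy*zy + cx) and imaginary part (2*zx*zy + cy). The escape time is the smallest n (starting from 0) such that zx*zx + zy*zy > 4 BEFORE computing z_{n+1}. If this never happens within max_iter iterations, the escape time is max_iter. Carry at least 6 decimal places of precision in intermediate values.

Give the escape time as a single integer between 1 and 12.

z_0 = 0 + 0i, c = 0.4050 + 0.0810i
Iter 1: z = 0.4050 + 0.0810i, |z|^2 = 0.1706
Iter 2: z = 0.5625 + 0.1466i, |z|^2 = 0.3379
Iter 3: z = 0.6999 + 0.2459i, |z|^2 = 0.5503
Iter 4: z = 0.8343 + 0.4252i, |z|^2 = 0.8769
Iter 5: z = 0.9203 + 0.7906i, |z|^2 = 1.4720
Iter 6: z = 0.6269 + 1.5361i, |z|^2 = 2.7528
Iter 7: z = -1.5617 + 2.0071i, |z|^2 = 6.4674
Escaped at iteration 7

Answer: 7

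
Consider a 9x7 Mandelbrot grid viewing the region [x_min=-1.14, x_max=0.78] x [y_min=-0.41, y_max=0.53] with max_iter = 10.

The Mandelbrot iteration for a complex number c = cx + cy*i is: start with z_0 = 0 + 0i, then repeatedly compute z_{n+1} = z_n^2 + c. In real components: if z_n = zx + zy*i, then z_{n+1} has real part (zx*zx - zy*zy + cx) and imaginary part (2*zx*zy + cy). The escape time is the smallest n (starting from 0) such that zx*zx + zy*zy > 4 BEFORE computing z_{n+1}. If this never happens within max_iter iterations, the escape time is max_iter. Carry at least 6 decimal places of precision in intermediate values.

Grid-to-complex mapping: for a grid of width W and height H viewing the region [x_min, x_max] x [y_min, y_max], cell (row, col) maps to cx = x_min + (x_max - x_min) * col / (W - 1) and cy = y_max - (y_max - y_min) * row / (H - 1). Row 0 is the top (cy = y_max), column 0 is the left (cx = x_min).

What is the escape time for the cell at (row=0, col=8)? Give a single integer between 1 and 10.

z_0 = 0 + 0i, c = 0.7800 + 0.5300i
Iter 1: z = 0.7800 + 0.5300i, |z|^2 = 0.8893
Iter 2: z = 1.1075 + 1.3568i, |z|^2 = 3.0675
Iter 3: z = 0.1657 + 3.5353i, |z|^2 = 12.5259
Escaped at iteration 3

Answer: 3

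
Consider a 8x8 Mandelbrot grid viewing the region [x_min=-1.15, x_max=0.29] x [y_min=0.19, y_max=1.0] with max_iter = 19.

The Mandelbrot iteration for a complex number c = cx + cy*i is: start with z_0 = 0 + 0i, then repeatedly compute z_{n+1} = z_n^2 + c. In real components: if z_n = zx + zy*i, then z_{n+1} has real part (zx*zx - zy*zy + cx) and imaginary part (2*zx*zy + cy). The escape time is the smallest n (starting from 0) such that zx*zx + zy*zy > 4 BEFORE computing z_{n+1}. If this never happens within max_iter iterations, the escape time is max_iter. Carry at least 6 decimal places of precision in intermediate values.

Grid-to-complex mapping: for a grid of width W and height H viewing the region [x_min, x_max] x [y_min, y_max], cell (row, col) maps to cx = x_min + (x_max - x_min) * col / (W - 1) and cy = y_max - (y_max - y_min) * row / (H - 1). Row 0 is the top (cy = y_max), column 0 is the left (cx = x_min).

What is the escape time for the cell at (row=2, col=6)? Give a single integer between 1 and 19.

Answer: 7

Derivation:
z_0 = 0 + 0i, c = 0.0843 + 0.7686i
Iter 1: z = 0.0843 + 0.7686i, |z|^2 = 0.5978
Iter 2: z = -0.4993 + 0.8981i, |z|^2 = 1.0560
Iter 3: z = -0.4730 + -0.1283i, |z|^2 = 0.2402
Iter 4: z = 0.2916 + 0.8900i, |z|^2 = 0.8771
Iter 5: z = -0.6227 + 1.2876i, |z|^2 = 2.0457
Iter 6: z = -1.1858 + -0.8351i, |z|^2 = 2.1034
Iter 7: z = 0.7929 + 2.7490i, |z|^2 = 8.1860
Escaped at iteration 7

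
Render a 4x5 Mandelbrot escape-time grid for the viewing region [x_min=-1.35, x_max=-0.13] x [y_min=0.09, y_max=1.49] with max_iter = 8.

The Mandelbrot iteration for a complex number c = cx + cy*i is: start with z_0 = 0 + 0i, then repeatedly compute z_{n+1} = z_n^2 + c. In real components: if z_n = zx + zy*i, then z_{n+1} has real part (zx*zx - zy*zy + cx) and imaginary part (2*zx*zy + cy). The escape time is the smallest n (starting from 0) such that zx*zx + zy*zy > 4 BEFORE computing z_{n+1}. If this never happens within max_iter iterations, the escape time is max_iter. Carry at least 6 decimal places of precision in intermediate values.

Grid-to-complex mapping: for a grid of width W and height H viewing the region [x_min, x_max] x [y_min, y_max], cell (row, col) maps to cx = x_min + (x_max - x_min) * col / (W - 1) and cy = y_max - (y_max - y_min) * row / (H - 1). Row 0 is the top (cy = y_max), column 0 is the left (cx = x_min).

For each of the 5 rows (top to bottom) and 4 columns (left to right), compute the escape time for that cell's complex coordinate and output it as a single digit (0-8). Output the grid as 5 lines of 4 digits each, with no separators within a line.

(row=0, col=0): c = -1.3500 + 1.4900i → escape time 1
(row=0, col=1): c = -0.9433 + 1.4900i → escape time 2
(row=0, col=2): c = -0.5367 + 1.4900i → escape time 2
(row=0, col=3): c = -0.1300 + 1.4900i → escape time 2
(row=1, col=0): c = -1.3500 + 1.1400i → escape time 2
(row=1, col=1): c = -0.9433 + 1.1400i → escape time 3
(row=1, col=2): c = -0.5367 + 1.1400i → escape time 3
(row=1, col=3): c = -0.1300 + 1.1400i → escape time 5
(row=2, col=0): c = -1.3500 + 0.7900i → escape time 3
(row=2, col=1): c = -0.9433 + 0.7900i → escape time 4
(row=2, col=2): c = -0.5367 + 0.7900i → escape time 5
(row=2, col=3): c = -0.1300 + 0.7900i → escape time 8
(row=3, col=0): c = -1.3500 + 0.4400i → escape time 4
(row=3, col=1): c = -0.9433 + 0.4400i → escape time 6
(row=3, col=2): c = -0.5367 + 0.4400i → escape time 8
(row=3, col=3): c = -0.1300 + 0.4400i → escape time 8
(row=4, col=0): c = -1.3500 + 0.0900i → escape time 8
(row=4, col=1): c = -0.9433 + 0.0900i → escape time 8
(row=4, col=2): c = -0.5367 + 0.0900i → escape time 8
(row=4, col=3): c = -0.1300 + 0.0900i → escape time 8

Answer: 1222
2335
3458
4688
8888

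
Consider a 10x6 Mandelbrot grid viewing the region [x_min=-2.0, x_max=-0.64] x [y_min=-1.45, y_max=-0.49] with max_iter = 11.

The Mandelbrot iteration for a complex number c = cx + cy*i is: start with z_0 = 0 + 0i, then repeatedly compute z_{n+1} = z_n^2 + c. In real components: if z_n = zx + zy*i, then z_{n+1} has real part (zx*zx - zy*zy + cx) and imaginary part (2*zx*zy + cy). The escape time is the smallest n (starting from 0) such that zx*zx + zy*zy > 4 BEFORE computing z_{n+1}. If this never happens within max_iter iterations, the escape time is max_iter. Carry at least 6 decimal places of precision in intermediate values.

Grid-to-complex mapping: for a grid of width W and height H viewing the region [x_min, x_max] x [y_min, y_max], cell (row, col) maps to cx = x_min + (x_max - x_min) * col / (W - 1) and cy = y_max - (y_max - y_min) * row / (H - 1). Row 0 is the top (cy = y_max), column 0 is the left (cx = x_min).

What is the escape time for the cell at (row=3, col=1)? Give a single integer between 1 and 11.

Answer: 1

Derivation:
z_0 = 0 + 0i, c = -1.8489 + -1.0660i
Iter 1: z = -1.8489 + -1.0660i, |z|^2 = 4.5547
Escaped at iteration 1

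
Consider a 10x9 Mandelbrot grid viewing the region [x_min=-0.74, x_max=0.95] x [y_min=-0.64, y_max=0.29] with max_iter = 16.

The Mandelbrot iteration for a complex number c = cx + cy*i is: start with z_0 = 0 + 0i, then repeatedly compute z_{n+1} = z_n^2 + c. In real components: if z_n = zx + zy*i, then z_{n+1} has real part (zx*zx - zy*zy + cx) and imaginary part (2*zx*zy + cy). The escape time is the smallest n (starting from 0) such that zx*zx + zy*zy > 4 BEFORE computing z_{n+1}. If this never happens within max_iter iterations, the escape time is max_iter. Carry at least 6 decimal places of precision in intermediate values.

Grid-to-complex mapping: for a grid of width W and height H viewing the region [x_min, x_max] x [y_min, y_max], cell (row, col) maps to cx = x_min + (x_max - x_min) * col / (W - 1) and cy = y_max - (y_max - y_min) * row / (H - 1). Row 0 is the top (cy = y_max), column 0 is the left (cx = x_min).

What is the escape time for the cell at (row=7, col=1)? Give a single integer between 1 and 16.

Answer: 16

Derivation:
z_0 = 0 + 0i, c = -0.5522 + -0.5237i
Iter 1: z = -0.5522 + -0.5237i, |z|^2 = 0.5793
Iter 2: z = -0.5216 + 0.0547i, |z|^2 = 0.2750
Iter 3: z = -0.2832 + -0.5808i, |z|^2 = 0.4175
Iter 4: z = -0.8094 + -0.1948i, |z|^2 = 0.6931
Iter 5: z = 0.0649 + -0.2084i, |z|^2 = 0.0476
Iter 6: z = -0.5914 + -0.5508i, |z|^2 = 0.6532
Iter 7: z = -0.5058 + 0.1278i, |z|^2 = 0.2722
Iter 8: z = -0.3127 + -0.6530i, |z|^2 = 0.5242
Iter 9: z = -0.8809 + -0.1154i, |z|^2 = 0.7893
Iter 10: z = 0.2104 + -0.3205i, |z|^2 = 0.1470
Iter 11: z = -0.6107 + -0.6586i, |z|^2 = 0.8067
Iter 12: z = -0.6131 + 0.2807i, |z|^2 = 0.4547
Iter 13: z = -0.2551 + -0.8679i, |z|^2 = 0.8183
Iter 14: z = -1.2404 + -0.0810i, |z|^2 = 1.5451
Iter 15: z = 0.9798 + -0.3229i, |z|^2 = 1.0642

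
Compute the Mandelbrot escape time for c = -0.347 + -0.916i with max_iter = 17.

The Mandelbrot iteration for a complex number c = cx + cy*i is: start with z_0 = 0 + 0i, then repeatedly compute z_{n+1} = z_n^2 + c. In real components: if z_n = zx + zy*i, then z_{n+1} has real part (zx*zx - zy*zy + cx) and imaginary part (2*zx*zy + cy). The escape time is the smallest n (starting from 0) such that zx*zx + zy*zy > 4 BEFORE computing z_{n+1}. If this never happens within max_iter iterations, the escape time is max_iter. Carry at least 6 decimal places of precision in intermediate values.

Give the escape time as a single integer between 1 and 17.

z_0 = 0 + 0i, c = -0.3470 + -0.9160i
Iter 1: z = -0.3470 + -0.9160i, |z|^2 = 0.9595
Iter 2: z = -1.0656 + -0.2803i, |z|^2 = 1.2142
Iter 3: z = 0.7100 + -0.3186i, |z|^2 = 0.6057
Iter 4: z = 0.0556 + -1.3684i, |z|^2 = 1.8757
Iter 5: z = -2.2165 + -1.0683i, |z|^2 = 6.0543
Escaped at iteration 5

Answer: 5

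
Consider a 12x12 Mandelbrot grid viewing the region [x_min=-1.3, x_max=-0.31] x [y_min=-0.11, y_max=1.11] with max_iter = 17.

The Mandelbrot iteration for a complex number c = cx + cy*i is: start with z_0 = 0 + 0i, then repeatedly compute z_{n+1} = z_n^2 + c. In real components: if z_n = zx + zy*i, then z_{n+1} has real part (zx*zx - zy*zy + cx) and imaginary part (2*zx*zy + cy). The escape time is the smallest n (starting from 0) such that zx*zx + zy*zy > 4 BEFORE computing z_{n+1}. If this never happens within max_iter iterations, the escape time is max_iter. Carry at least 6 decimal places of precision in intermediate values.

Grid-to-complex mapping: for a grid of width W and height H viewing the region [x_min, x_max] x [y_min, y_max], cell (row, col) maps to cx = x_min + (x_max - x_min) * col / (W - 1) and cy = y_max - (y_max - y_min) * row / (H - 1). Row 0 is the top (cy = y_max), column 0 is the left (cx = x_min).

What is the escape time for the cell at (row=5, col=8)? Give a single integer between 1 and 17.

z_0 = 0 + 0i, c = -0.5800 + 0.5555i
Iter 1: z = -0.5800 + 0.5555i, |z|^2 = 0.6449
Iter 2: z = -0.5521 + -0.0889i, |z|^2 = 0.3127
Iter 3: z = -0.2831 + 0.6536i, |z|^2 = 0.5073
Iter 4: z = -0.9271 + 0.1855i, |z|^2 = 0.8938
Iter 5: z = 0.2451 + 0.2116i, |z|^2 = 0.1048
Iter 6: z = -0.5647 + 0.6592i, |z|^2 = 0.7534
Iter 7: z = -0.6956 + -0.1890i, |z|^2 = 0.5196
Iter 8: z = -0.1319 + 0.8184i, |z|^2 = 0.6872
Iter 9: z = -1.2324 + 0.3396i, |z|^2 = 1.6342
Iter 10: z = 0.8236 + -0.2815i, |z|^2 = 0.7575
Iter 11: z = 0.0190 + 0.0917i, |z|^2 = 0.0088
Iter 12: z = -0.5881 + 0.5589i, |z|^2 = 0.6582
Iter 13: z = -0.5466 + -0.1019i, |z|^2 = 0.3092
Iter 14: z = -0.2916 + 0.6669i, |z|^2 = 0.5298
Iter 15: z = -0.9397 + 0.1665i, |z|^2 = 0.9108
Iter 16: z = 0.2753 + 0.2425i, |z|^2 = 0.1346

Answer: 17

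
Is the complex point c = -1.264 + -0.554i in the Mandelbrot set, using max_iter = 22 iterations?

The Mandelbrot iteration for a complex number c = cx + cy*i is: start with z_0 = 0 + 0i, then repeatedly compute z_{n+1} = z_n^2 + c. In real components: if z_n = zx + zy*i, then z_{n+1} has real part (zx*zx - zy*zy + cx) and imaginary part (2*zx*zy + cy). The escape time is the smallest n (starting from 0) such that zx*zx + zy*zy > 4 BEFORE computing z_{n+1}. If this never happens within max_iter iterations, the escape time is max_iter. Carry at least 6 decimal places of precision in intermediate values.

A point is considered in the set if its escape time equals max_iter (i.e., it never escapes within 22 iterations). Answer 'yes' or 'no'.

Answer: no

Derivation:
z_0 = 0 + 0i, c = -1.2640 + -0.5540i
Iter 1: z = -1.2640 + -0.5540i, |z|^2 = 1.9046
Iter 2: z = 0.0268 + 0.8465i, |z|^2 = 0.7173
Iter 3: z = -1.9799 + -0.5087i, |z|^2 = 4.1786
Escaped at iteration 3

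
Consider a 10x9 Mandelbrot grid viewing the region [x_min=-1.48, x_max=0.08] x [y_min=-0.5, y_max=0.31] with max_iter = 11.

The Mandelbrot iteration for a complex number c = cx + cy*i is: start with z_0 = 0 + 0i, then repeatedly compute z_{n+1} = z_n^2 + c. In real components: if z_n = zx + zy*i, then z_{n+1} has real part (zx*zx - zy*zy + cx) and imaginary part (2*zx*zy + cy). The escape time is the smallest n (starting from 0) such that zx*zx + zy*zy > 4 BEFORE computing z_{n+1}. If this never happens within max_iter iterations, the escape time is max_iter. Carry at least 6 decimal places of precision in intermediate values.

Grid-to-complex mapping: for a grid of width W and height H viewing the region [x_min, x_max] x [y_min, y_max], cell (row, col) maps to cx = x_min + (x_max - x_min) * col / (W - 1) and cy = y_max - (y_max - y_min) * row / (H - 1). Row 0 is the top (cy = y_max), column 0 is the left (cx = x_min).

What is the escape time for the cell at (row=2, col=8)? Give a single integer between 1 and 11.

z_0 = 0 + 0i, c = -0.0933 + 0.1075i
Iter 1: z = -0.0933 + 0.1075i, |z|^2 = 0.0203
Iter 2: z = -0.0962 + 0.0874i, |z|^2 = 0.0169
Iter 3: z = -0.0917 + 0.0907i, |z|^2 = 0.0166
Iter 4: z = -0.0931 + 0.0909i, |z|^2 = 0.0169
Iter 5: z = -0.0929 + 0.0906i, |z|^2 = 0.0168
Iter 6: z = -0.0929 + 0.0907i, |z|^2 = 0.0169
Iter 7: z = -0.0929 + 0.0907i, |z|^2 = 0.0169
Iter 8: z = -0.0929 + 0.0907i, |z|^2 = 0.0169
Iter 9: z = -0.0929 + 0.0907i, |z|^2 = 0.0169
Iter 10: z = -0.0929 + 0.0907i, |z|^2 = 0.0169

Answer: 11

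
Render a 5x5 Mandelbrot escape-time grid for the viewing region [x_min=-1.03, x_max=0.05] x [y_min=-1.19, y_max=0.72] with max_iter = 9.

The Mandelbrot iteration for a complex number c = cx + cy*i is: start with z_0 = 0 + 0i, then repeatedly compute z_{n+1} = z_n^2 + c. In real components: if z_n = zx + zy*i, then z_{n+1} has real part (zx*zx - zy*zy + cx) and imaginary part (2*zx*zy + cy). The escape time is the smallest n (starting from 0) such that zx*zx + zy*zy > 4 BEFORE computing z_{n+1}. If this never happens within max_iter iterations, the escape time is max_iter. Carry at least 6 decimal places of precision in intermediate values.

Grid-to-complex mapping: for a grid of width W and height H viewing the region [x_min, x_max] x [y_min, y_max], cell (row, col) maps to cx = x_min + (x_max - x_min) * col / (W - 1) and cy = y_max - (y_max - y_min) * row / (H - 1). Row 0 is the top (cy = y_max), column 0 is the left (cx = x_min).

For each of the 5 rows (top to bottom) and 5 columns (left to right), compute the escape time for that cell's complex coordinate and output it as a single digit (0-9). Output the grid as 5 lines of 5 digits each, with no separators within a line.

Answer: 34799
99999
99999
44799
33333

Derivation:
(row=0, col=0): c = -1.0300 + 0.7200i → escape time 3
(row=0, col=1): c = -0.7600 + 0.7200i → escape time 4
(row=0, col=2): c = -0.4900 + 0.7200i → escape time 7
(row=0, col=3): c = -0.2200 + 0.7200i → escape time 9
(row=0, col=4): c = 0.0500 + 0.7200i → escape time 9
(row=1, col=0): c = -1.0300 + 0.2425i → escape time 9
(row=1, col=1): c = -0.7600 + 0.2425i → escape time 9
(row=1, col=2): c = -0.4900 + 0.2425i → escape time 9
(row=1, col=3): c = -0.2200 + 0.2425i → escape time 9
(row=1, col=4): c = 0.0500 + 0.2425i → escape time 9
(row=2, col=0): c = -1.0300 + -0.2350i → escape time 9
(row=2, col=1): c = -0.7600 + -0.2350i → escape time 9
(row=2, col=2): c = -0.4900 + -0.2350i → escape time 9
(row=2, col=3): c = -0.2200 + -0.2350i → escape time 9
(row=2, col=4): c = 0.0500 + -0.2350i → escape time 9
(row=3, col=0): c = -1.0300 + -0.7125i → escape time 4
(row=3, col=1): c = -0.7600 + -0.7125i → escape time 4
(row=3, col=2): c = -0.4900 + -0.7125i → escape time 7
(row=3, col=3): c = -0.2200 + -0.7125i → escape time 9
(row=3, col=4): c = 0.0500 + -0.7125i → escape time 9
(row=4, col=0): c = -1.0300 + -1.1900i → escape time 3
(row=4, col=1): c = -0.7600 + -1.1900i → escape time 3
(row=4, col=2): c = -0.4900 + -1.1900i → escape time 3
(row=4, col=3): c = -0.2200 + -1.1900i → escape time 3
(row=4, col=4): c = 0.0500 + -1.1900i → escape time 3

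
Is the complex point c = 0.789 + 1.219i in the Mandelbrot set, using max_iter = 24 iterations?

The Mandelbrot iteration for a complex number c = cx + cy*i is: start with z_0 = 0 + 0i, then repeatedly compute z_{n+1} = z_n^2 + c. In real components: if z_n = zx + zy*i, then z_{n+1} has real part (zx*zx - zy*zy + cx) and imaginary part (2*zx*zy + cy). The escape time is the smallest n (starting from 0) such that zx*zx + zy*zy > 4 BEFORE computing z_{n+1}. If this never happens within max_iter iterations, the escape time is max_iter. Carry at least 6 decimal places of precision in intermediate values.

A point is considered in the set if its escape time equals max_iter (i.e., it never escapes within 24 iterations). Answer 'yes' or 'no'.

z_0 = 0 + 0i, c = 0.7890 + 1.2190i
Iter 1: z = 0.7890 + 1.2190i, |z|^2 = 2.1085
Iter 2: z = -0.0744 + 3.1426i, |z|^2 = 9.8814
Escaped at iteration 2

Answer: no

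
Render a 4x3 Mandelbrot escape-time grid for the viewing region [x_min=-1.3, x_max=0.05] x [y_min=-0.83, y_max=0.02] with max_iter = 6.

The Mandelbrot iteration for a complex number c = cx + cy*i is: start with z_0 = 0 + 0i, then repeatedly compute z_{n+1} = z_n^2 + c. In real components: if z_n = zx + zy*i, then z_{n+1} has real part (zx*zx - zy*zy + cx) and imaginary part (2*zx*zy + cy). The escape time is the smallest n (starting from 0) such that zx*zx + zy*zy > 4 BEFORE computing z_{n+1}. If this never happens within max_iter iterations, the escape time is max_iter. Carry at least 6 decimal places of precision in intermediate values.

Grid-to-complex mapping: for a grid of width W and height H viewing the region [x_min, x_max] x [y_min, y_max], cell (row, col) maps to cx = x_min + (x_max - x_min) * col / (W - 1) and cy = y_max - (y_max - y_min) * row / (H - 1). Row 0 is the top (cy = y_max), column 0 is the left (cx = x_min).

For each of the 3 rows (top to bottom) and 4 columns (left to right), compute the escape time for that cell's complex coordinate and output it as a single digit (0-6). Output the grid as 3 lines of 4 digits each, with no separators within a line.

Answer: 6666
6666
3466

Derivation:
(row=0, col=0): c = -1.3000 + 0.0200i → escape time 6
(row=0, col=1): c = -0.8500 + 0.0200i → escape time 6
(row=0, col=2): c = -0.4000 + 0.0200i → escape time 6
(row=0, col=3): c = 0.0500 + 0.0200i → escape time 6
(row=1, col=0): c = -1.3000 + -0.4050i → escape time 6
(row=1, col=1): c = -0.8500 + -0.4050i → escape time 6
(row=1, col=2): c = -0.4000 + -0.4050i → escape time 6
(row=1, col=3): c = 0.0500 + -0.4050i → escape time 6
(row=2, col=0): c = -1.3000 + -0.8300i → escape time 3
(row=2, col=1): c = -0.8500 + -0.8300i → escape time 4
(row=2, col=2): c = -0.4000 + -0.8300i → escape time 6
(row=2, col=3): c = 0.0500 + -0.8300i → escape time 6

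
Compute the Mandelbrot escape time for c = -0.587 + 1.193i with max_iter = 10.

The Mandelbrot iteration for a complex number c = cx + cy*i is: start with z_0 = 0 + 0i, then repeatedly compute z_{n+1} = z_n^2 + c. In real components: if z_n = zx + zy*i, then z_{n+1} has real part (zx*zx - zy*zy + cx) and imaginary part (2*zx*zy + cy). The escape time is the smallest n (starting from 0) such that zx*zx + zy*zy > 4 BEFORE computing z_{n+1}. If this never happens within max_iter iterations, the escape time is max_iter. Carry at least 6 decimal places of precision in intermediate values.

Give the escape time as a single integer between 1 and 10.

Answer: 3

Derivation:
z_0 = 0 + 0i, c = -0.5870 + 1.1930i
Iter 1: z = -0.5870 + 1.1930i, |z|^2 = 1.7678
Iter 2: z = -1.6657 + -0.2076i, |z|^2 = 2.8176
Iter 3: z = 2.1444 + 1.8845i, |z|^2 = 8.1499
Escaped at iteration 3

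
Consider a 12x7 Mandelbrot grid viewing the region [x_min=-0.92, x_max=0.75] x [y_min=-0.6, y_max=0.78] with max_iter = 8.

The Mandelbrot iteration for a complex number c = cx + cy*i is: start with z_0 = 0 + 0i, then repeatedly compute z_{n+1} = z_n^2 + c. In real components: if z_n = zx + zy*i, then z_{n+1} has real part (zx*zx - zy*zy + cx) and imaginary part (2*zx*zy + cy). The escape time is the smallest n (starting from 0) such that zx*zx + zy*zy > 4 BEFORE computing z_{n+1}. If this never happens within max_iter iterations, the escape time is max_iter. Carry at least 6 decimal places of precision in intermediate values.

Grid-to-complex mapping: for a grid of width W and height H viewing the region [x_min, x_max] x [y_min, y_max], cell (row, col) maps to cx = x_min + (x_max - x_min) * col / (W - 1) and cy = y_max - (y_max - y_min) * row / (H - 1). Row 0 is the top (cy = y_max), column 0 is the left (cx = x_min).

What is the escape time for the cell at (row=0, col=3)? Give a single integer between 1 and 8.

Answer: 6

Derivation:
z_0 = 0 + 0i, c = -0.4645 + 0.7800i
Iter 1: z = -0.4645 + 0.7800i, |z|^2 = 0.8242
Iter 2: z = -0.8571 + 0.0553i, |z|^2 = 0.7378
Iter 3: z = 0.2671 + 0.6852i, |z|^2 = 0.5408
Iter 4: z = -0.8627 + 1.1460i, |z|^2 = 2.0576
Iter 5: z = -1.0337 + -1.1973i, |z|^2 = 2.5020
Iter 6: z = -0.8296 + 3.2552i, |z|^2 = 11.2845
Escaped at iteration 6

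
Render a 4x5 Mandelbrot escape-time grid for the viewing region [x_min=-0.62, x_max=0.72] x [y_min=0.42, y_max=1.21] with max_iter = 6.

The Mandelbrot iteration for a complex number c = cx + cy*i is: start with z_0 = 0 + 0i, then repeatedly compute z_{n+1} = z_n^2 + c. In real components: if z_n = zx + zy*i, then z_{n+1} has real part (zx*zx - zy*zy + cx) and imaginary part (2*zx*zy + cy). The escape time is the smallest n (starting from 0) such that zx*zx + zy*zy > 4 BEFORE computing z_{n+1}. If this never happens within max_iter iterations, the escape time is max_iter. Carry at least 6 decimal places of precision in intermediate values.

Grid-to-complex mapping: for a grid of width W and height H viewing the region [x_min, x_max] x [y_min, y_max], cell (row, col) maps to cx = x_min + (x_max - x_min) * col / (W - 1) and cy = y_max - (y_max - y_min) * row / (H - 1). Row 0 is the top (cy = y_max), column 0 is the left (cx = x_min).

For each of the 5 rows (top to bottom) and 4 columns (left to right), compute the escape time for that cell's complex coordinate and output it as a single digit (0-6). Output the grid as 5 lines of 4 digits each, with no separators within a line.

Answer: 3322
4632
4652
6663
6663

Derivation:
(row=0, col=0): c = -0.6200 + 1.2100i → escape time 3
(row=0, col=1): c = -0.1733 + 1.2100i → escape time 3
(row=0, col=2): c = 0.2733 + 1.2100i → escape time 2
(row=0, col=3): c = 0.7200 + 1.2100i → escape time 2
(row=1, col=0): c = -0.6200 + 1.0125i → escape time 4
(row=1, col=1): c = -0.1733 + 1.0125i → escape time 6
(row=1, col=2): c = 0.2733 + 1.0125i → escape time 3
(row=1, col=3): c = 0.7200 + 1.0125i → escape time 2
(row=2, col=0): c = -0.6200 + 0.8150i → escape time 4
(row=2, col=1): c = -0.1733 + 0.8150i → escape time 6
(row=2, col=2): c = 0.2733 + 0.8150i → escape time 5
(row=2, col=3): c = 0.7200 + 0.8150i → escape time 2
(row=3, col=0): c = -0.6200 + 0.6175i → escape time 6
(row=3, col=1): c = -0.1733 + 0.6175i → escape time 6
(row=3, col=2): c = 0.2733 + 0.6175i → escape time 6
(row=3, col=3): c = 0.7200 + 0.6175i → escape time 3
(row=4, col=0): c = -0.6200 + 0.4200i → escape time 6
(row=4, col=1): c = -0.1733 + 0.4200i → escape time 6
(row=4, col=2): c = 0.2733 + 0.4200i → escape time 6
(row=4, col=3): c = 0.7200 + 0.4200i → escape time 3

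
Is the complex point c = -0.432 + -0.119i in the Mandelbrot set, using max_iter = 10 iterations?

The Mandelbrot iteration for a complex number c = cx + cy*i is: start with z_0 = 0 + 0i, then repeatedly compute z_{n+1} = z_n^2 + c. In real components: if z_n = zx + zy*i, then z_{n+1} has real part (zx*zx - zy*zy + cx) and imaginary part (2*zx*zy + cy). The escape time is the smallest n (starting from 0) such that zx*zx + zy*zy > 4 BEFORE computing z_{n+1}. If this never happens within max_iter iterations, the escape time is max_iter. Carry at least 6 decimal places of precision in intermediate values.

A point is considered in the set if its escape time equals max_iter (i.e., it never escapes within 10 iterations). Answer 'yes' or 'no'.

z_0 = 0 + 0i, c = -0.4320 + -0.1190i
Iter 1: z = -0.4320 + -0.1190i, |z|^2 = 0.2008
Iter 2: z = -0.2595 + -0.0162i, |z|^2 = 0.0676
Iter 3: z = -0.3649 + -0.1106i, |z|^2 = 0.1454
Iter 4: z = -0.3111 + -0.0383i, |z|^2 = 0.0982
Iter 5: z = -0.3367 + -0.0952i, |z|^2 = 0.1224
Iter 6: z = -0.3277 + -0.0549i, |z|^2 = 0.1104
Iter 7: z = -0.3276 + -0.0830i, |z|^2 = 0.1142
Iter 8: z = -0.3315 + -0.0646i, |z|^2 = 0.1141
Iter 9: z = -0.3262 + -0.0762i, |z|^2 = 0.1122
Did not escape in 10 iterations → in set

Answer: yes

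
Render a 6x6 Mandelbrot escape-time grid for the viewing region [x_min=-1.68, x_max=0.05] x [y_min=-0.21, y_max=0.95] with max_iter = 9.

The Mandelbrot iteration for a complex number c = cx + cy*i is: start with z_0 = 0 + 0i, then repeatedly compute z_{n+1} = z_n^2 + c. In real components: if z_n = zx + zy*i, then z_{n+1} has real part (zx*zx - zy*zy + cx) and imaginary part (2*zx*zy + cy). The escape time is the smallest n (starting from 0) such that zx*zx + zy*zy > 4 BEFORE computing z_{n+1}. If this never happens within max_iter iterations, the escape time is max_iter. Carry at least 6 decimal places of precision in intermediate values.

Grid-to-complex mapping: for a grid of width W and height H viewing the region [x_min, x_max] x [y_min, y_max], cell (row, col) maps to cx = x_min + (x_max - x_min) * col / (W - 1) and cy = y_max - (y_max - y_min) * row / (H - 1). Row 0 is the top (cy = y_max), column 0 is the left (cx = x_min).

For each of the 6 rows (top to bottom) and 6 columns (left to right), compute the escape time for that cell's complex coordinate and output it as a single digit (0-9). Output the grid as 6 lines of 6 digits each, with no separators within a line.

Answer: 233456
334599
345999
479999
899999
479999

Derivation:
(row=0, col=0): c = -1.6800 + 0.9500i → escape time 2
(row=0, col=1): c = -1.3340 + 0.9500i → escape time 3
(row=0, col=2): c = -0.9880 + 0.9500i → escape time 3
(row=0, col=3): c = -0.6420 + 0.9500i → escape time 4
(row=0, col=4): c = -0.2960 + 0.9500i → escape time 5
(row=0, col=5): c = 0.0500 + 0.9500i → escape time 6
(row=1, col=0): c = -1.6800 + 0.7180i → escape time 3
(row=1, col=1): c = -1.3340 + 0.7180i → escape time 3
(row=1, col=2): c = -0.9880 + 0.7180i → escape time 4
(row=1, col=3): c = -0.6420 + 0.7180i → escape time 5
(row=1, col=4): c = -0.2960 + 0.7180i → escape time 9
(row=1, col=5): c = 0.0500 + 0.7180i → escape time 9
(row=2, col=0): c = -1.6800 + 0.4860i → escape time 3
(row=2, col=1): c = -1.3340 + 0.4860i → escape time 4
(row=2, col=2): c = -0.9880 + 0.4860i → escape time 5
(row=2, col=3): c = -0.6420 + 0.4860i → escape time 9
(row=2, col=4): c = -0.2960 + 0.4860i → escape time 9
(row=2, col=5): c = 0.0500 + 0.4860i → escape time 9
(row=3, col=0): c = -1.6800 + 0.2540i → escape time 4
(row=3, col=1): c = -1.3340 + 0.2540i → escape time 7
(row=3, col=2): c = -0.9880 + 0.2540i → escape time 9
(row=3, col=3): c = -0.6420 + 0.2540i → escape time 9
(row=3, col=4): c = -0.2960 + 0.2540i → escape time 9
(row=3, col=5): c = 0.0500 + 0.2540i → escape time 9
(row=4, col=0): c = -1.6800 + 0.0220i → escape time 8
(row=4, col=1): c = -1.3340 + 0.0220i → escape time 9
(row=4, col=2): c = -0.9880 + 0.0220i → escape time 9
(row=4, col=3): c = -0.6420 + 0.0220i → escape time 9
(row=4, col=4): c = -0.2960 + 0.0220i → escape time 9
(row=4, col=5): c = 0.0500 + 0.0220i → escape time 9
(row=5, col=0): c = -1.6800 + -0.2100i → escape time 4
(row=5, col=1): c = -1.3340 + -0.2100i → escape time 7
(row=5, col=2): c = -0.9880 + -0.2100i → escape time 9
(row=5, col=3): c = -0.6420 + -0.2100i → escape time 9
(row=5, col=4): c = -0.2960 + -0.2100i → escape time 9
(row=5, col=5): c = 0.0500 + -0.2100i → escape time 9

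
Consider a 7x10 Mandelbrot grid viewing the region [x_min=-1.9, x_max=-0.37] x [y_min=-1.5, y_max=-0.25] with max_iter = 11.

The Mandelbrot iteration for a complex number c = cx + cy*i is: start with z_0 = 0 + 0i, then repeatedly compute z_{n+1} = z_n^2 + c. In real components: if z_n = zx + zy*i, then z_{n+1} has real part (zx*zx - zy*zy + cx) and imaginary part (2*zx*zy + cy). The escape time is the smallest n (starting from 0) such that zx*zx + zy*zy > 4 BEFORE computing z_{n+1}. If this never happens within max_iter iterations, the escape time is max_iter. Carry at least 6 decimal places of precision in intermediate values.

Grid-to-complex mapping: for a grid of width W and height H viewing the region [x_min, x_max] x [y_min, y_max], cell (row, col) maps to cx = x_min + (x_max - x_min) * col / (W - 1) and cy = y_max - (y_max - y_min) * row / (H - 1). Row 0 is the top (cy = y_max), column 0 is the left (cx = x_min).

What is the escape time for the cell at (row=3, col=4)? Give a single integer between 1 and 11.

Answer: 4

Derivation:
z_0 = 0 + 0i, c = -0.8800 + -0.6667i
Iter 1: z = -0.8800 + -0.6667i, |z|^2 = 1.2188
Iter 2: z = -0.5500 + 0.5067i, |z|^2 = 0.5593
Iter 3: z = -0.8342 + -1.2240i, |z|^2 = 2.1941
Iter 4: z = -1.6825 + 1.3754i, |z|^2 = 4.7225
Escaped at iteration 4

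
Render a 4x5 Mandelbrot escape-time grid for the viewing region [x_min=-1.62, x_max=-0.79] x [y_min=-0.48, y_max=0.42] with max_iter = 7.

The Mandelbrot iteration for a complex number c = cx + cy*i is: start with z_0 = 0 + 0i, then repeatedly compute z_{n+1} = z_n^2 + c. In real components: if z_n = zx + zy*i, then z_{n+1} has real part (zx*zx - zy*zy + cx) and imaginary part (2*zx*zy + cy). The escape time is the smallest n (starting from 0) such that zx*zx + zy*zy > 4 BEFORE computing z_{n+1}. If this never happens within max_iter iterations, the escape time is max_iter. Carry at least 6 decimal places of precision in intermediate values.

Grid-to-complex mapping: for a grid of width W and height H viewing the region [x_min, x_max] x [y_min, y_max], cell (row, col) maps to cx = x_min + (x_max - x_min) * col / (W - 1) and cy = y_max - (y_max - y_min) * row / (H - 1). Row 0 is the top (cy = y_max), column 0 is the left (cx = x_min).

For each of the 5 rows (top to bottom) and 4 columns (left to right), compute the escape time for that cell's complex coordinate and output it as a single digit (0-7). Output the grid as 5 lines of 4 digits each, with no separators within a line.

Answer: 3567
5777
7777
4777
3456

Derivation:
(row=0, col=0): c = -1.6200 + 0.4200i → escape time 3
(row=0, col=1): c = -1.3433 + 0.4200i → escape time 5
(row=0, col=2): c = -1.0667 + 0.4200i → escape time 6
(row=0, col=3): c = -0.7900 + 0.4200i → escape time 7
(row=1, col=0): c = -1.6200 + 0.1950i → escape time 5
(row=1, col=1): c = -1.3433 + 0.1950i → escape time 7
(row=1, col=2): c = -1.0667 + 0.1950i → escape time 7
(row=1, col=3): c = -0.7900 + 0.1950i → escape time 7
(row=2, col=0): c = -1.6200 + -0.0300i → escape time 7
(row=2, col=1): c = -1.3433 + -0.0300i → escape time 7
(row=2, col=2): c = -1.0667 + -0.0300i → escape time 7
(row=2, col=3): c = -0.7900 + -0.0300i → escape time 7
(row=3, col=0): c = -1.6200 + -0.2550i → escape time 4
(row=3, col=1): c = -1.3433 + -0.2550i → escape time 7
(row=3, col=2): c = -1.0667 + -0.2550i → escape time 7
(row=3, col=3): c = -0.7900 + -0.2550i → escape time 7
(row=4, col=0): c = -1.6200 + -0.4800i → escape time 3
(row=4, col=1): c = -1.3433 + -0.4800i → escape time 4
(row=4, col=2): c = -1.0667 + -0.4800i → escape time 5
(row=4, col=3): c = -0.7900 + -0.4800i → escape time 6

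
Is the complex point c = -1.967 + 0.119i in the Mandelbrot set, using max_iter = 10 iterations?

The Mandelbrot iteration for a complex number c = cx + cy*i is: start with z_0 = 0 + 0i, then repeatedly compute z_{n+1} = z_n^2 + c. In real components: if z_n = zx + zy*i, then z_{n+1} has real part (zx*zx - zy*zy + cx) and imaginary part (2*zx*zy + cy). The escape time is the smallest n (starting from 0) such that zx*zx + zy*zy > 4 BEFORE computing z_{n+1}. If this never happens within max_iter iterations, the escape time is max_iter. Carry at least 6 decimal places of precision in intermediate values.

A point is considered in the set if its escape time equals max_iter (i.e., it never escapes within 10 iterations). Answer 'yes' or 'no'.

Answer: no

Derivation:
z_0 = 0 + 0i, c = -1.9670 + 0.1190i
Iter 1: z = -1.9670 + 0.1190i, |z|^2 = 3.8833
Iter 2: z = 1.8879 + -0.3491i, |z|^2 = 3.6862
Iter 3: z = 1.4754 + -1.1993i, |z|^2 = 3.6151
Iter 4: z = -1.2287 + -3.4199i, |z|^2 = 13.2053
Escaped at iteration 4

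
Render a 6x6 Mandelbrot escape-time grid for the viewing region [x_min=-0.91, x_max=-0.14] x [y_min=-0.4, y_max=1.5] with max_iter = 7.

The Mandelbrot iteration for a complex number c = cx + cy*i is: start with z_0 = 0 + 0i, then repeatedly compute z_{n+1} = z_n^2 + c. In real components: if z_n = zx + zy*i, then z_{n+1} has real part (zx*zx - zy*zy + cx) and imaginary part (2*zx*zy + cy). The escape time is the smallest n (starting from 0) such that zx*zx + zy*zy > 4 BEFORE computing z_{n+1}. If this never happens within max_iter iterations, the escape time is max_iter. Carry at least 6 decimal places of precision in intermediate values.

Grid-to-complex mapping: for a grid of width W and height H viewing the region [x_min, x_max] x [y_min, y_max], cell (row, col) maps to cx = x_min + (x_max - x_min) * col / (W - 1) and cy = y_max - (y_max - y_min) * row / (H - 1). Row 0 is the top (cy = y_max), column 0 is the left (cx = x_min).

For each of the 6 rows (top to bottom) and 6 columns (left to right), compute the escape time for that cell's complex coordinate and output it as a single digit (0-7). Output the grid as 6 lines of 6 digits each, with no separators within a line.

(row=0, col=0): c = -0.9100 + 1.5000i → escape time 2
(row=0, col=1): c = -0.7560 + 1.5000i → escape time 2
(row=0, col=2): c = -0.6020 + 1.5000i → escape time 2
(row=0, col=3): c = -0.4480 + 1.5000i → escape time 2
(row=0, col=4): c = -0.2940 + 1.5000i → escape time 2
(row=0, col=5): c = -0.1400 + 1.5000i → escape time 2
(row=1, col=0): c = -0.9100 + 1.1200i → escape time 3
(row=1, col=1): c = -0.7560 + 1.1200i → escape time 3
(row=1, col=2): c = -0.6020 + 1.1200i → escape time 3
(row=1, col=3): c = -0.4480 + 1.1200i → escape time 4
(row=1, col=4): c = -0.2940 + 1.1200i → escape time 4
(row=1, col=5): c = -0.1400 + 1.1200i → escape time 5
(row=2, col=0): c = -0.9100 + 0.7400i → escape time 4
(row=2, col=1): c = -0.7560 + 0.7400i → escape time 4
(row=2, col=2): c = -0.6020 + 0.7400i → escape time 5
(row=2, col=3): c = -0.4480 + 0.7400i → escape time 7
(row=2, col=4): c = -0.2940 + 0.7400i → escape time 7
(row=2, col=5): c = -0.1400 + 0.7400i → escape time 7
(row=3, col=0): c = -0.9100 + 0.3600i → escape time 7
(row=3, col=1): c = -0.7560 + 0.3600i → escape time 7
(row=3, col=2): c = -0.6020 + 0.3600i → escape time 7
(row=3, col=3): c = -0.4480 + 0.3600i → escape time 7
(row=3, col=4): c = -0.2940 + 0.3600i → escape time 7
(row=3, col=5): c = -0.1400 + 0.3600i → escape time 7
(row=4, col=0): c = -0.9100 + -0.0200i → escape time 7
(row=4, col=1): c = -0.7560 + -0.0200i → escape time 7
(row=4, col=2): c = -0.6020 + -0.0200i → escape time 7
(row=4, col=3): c = -0.4480 + -0.0200i → escape time 7
(row=4, col=4): c = -0.2940 + -0.0200i → escape time 7
(row=4, col=5): c = -0.1400 + -0.0200i → escape time 7
(row=5, col=0): c = -0.9100 + -0.4000i → escape time 7
(row=5, col=1): c = -0.7560 + -0.4000i → escape time 7
(row=5, col=2): c = -0.6020 + -0.4000i → escape time 7
(row=5, col=3): c = -0.4480 + -0.4000i → escape time 7
(row=5, col=4): c = -0.2940 + -0.4000i → escape time 7
(row=5, col=5): c = -0.1400 + -0.4000i → escape time 7

Answer: 222222
333445
445777
777777
777777
777777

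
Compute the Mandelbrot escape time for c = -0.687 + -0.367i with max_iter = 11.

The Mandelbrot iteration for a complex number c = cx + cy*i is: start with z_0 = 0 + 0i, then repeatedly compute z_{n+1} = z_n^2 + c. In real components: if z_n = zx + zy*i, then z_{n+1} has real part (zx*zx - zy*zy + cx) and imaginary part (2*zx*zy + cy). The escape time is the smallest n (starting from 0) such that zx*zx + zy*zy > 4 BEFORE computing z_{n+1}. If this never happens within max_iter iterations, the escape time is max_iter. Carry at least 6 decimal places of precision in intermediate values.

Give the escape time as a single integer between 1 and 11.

z_0 = 0 + 0i, c = -0.6870 + -0.3670i
Iter 1: z = -0.6870 + -0.3670i, |z|^2 = 0.6067
Iter 2: z = -0.3497 + 0.1373i, |z|^2 = 0.1411
Iter 3: z = -0.5835 + -0.4630i, |z|^2 = 0.5549
Iter 4: z = -0.5609 + 0.1734i, |z|^2 = 0.3446
Iter 5: z = -0.4025 + -0.5615i, |z|^2 = 0.4772
Iter 6: z = -0.8402 + 0.0850i, |z|^2 = 0.7132
Iter 7: z = 0.0118 + -0.5098i, |z|^2 = 0.2600
Iter 8: z = -0.9467 + -0.3790i, |z|^2 = 1.0400
Iter 9: z = 0.0657 + 0.3506i, |z|^2 = 0.1273
Iter 10: z = -0.8056 + -0.3210i, |z|^2 = 0.7521

Answer: 11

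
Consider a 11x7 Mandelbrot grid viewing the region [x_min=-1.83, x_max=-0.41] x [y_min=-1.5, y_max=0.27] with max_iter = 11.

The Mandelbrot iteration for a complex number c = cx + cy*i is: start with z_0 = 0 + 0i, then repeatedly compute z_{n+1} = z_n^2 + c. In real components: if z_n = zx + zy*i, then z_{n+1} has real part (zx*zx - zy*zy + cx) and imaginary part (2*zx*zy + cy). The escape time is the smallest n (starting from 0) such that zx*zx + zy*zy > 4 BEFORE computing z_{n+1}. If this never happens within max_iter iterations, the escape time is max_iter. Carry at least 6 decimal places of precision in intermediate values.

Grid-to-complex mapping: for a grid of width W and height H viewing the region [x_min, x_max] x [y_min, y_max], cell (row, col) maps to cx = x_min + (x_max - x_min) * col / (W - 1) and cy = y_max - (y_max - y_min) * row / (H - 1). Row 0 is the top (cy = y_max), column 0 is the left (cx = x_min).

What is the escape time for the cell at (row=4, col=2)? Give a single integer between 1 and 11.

z_0 = 0 + 0i, c = -1.5460 + -0.9100i
Iter 1: z = -1.5460 + -0.9100i, |z|^2 = 3.2182
Iter 2: z = 0.0160 + 1.9037i, |z|^2 = 3.6244
Iter 3: z = -5.1699 + -0.8490i, |z|^2 = 27.4486
Escaped at iteration 3

Answer: 3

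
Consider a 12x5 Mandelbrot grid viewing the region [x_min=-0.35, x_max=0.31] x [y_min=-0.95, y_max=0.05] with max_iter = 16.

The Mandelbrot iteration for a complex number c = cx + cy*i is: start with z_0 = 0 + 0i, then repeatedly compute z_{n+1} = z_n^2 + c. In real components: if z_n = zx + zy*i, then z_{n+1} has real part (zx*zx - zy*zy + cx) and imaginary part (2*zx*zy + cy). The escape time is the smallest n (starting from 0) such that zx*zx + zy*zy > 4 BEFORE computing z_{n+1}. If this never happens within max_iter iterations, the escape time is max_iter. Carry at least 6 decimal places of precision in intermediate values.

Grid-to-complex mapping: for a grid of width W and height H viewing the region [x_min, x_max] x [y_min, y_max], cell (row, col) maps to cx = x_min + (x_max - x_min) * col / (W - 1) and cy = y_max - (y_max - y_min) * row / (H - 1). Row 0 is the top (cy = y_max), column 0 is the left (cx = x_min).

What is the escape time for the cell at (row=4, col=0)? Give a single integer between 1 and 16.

Answer: 5

Derivation:
z_0 = 0 + 0i, c = -0.3500 + -0.9500i
Iter 1: z = -0.3500 + -0.9500i, |z|^2 = 1.0250
Iter 2: z = -1.1300 + -0.2850i, |z|^2 = 1.3581
Iter 3: z = 0.8457 + -0.3059i, |z|^2 = 0.8087
Iter 4: z = 0.2716 + -1.4674i, |z|^2 = 2.2270
Iter 5: z = -2.4295 + -1.7471i, |z|^2 = 8.9545
Escaped at iteration 5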